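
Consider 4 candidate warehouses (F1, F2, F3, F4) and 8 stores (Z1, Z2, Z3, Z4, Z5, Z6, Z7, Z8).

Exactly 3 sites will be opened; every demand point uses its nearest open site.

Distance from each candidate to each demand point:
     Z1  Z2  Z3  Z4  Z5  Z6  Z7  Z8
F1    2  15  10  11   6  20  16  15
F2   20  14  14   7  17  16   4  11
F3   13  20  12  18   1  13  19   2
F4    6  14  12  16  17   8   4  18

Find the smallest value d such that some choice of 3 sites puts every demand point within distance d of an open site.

14

Open {F1, F2, F3}.
  Farthest demand point is Z2 at distance 14 (to F2); all others are ≤ 14.
With {F1, F2, F4} the worst case is 14.
With {F1, F3, F4} the worst case is 14.
No size-3 selection achieves below 14.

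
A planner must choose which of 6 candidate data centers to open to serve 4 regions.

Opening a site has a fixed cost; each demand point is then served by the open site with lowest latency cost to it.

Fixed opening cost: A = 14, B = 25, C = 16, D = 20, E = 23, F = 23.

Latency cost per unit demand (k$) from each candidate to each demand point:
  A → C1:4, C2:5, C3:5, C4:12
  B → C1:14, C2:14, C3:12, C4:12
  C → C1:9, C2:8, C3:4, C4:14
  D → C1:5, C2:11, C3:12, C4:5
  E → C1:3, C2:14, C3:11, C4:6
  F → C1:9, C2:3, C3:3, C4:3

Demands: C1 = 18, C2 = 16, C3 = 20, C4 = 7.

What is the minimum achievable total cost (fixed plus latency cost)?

Open {E, F}: assign each demand point to its cheapest open site.
  C1→E 18×3=54, C2→F 16×3=48, C3→F 20×3=60, C4→F 7×3=21
  latency cost 183, fixed 46 → total 229.
Compare {A, F}: latency cost 201 + fixed 37 = 238.
Compare {A, E, F}: latency cost 183 + fixed 60 = 243.
Compare {C, E, F}: latency cost 183 + fixed 62 = 245.
All other subsets cost ≥ 238. Minimum total cost: 229.

229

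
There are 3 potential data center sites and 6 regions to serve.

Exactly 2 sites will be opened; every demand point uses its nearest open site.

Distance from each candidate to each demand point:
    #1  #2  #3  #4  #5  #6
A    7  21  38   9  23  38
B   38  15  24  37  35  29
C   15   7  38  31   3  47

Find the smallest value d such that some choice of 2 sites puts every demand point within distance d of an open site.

29

Open {A, B}.
  Farthest demand point is #6 at distance 29 (to B); all others are ≤ 29.
With {B, C} the worst case is 31.
With {A, C} the worst case is 38.
No size-2 selection achieves below 29.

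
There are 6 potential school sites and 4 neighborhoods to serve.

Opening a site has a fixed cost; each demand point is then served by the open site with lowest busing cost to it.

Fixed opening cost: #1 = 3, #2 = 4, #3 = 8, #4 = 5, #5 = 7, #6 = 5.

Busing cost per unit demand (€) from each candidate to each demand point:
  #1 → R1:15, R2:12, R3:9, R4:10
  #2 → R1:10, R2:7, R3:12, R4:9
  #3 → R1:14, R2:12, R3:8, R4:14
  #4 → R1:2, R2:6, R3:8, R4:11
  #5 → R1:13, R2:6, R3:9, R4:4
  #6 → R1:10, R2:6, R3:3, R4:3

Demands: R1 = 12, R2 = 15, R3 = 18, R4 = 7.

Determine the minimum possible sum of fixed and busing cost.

199

Open {#4, #6}: assign each demand point to its cheapest open site.
  R1→#4 12×2=24, R2→#4 15×6=90, R3→#6 18×3=54, R4→#6 7×3=21
  busing cost 189, fixed 10 → total 199.
Compare {#1, #4, #6}: busing cost 189 + fixed 13 = 202.
Compare {#2, #4, #6}: busing cost 189 + fixed 14 = 203.
Compare {#4, #5, #6}: busing cost 189 + fixed 17 = 206.
All other subsets cost ≥ 202. Minimum total cost: 199.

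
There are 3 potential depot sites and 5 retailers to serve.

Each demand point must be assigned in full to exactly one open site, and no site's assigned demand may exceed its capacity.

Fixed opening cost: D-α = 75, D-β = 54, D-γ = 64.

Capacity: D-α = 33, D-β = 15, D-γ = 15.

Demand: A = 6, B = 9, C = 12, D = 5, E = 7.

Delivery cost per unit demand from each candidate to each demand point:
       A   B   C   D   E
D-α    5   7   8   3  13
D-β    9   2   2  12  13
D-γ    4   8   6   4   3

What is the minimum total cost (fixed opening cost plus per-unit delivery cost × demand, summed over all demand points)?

Open {D-α, D-β, D-γ}; cheapest assignment that respects the capacities:
  D-α (cap 33, load 14): B, D — cost 9×7 + 5×3 = 78
  D-β (cap 15, load 12): C — cost 12×2 = 24
  D-γ (cap 15, load 13): A, E — cost 6×4 + 7×3 = 45
  Shipping 147, fixed 193 → total 340.
  Any other capacity-feasible assignment to {D-α, D-β, D-γ} ships for at least 147.
Compare {D-α, D-β}: its best feasible assignment gives total 352.
Compare {D-α, D-γ}: its best feasible assignment gives total 358.
Every other set of open sites that can feasibly serve all demand totals ≥ 352 even under its best assignment. Minimum: 340.

340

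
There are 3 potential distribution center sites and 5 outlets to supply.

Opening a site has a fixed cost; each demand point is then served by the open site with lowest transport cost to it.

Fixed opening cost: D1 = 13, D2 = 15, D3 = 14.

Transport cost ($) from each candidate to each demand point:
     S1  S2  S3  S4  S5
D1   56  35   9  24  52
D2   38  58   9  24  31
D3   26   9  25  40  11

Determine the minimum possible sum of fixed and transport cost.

Open {D1, D3}: assign each demand point to its cheapest open site.
  S1→D3 26, S2→D3 9, S3→D1 9, S4→D1 24, S5→D3 11
  transport cost 79, fixed 27 → total 106.
Compare {D2, D3}: transport cost 79 + fixed 29 = 108.
Compare {D1, D2, D3}: transport cost 79 + fixed 42 = 121.
Compare {D3}: transport cost 111 + fixed 14 = 125.
All other subsets cost ≥ 108. Minimum total cost: 106.

106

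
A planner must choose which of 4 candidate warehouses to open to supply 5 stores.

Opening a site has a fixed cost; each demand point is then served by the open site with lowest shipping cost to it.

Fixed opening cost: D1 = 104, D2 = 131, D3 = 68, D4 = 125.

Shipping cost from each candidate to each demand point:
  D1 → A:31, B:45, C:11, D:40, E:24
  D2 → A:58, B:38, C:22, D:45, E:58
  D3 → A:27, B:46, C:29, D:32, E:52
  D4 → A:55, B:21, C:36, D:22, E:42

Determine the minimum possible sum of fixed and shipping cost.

254

Open {D3}: assign each demand point to its cheapest open site.
  A→D3 27, B→D3 46, C→D3 29, D→D3 32, E→D3 52
  shipping cost 186, fixed 68 → total 254.
Compare {D1}: shipping cost 151 + fixed 104 = 255.
Compare {D4}: shipping cost 176 + fixed 125 = 301.
Compare {D1, D3}: shipping cost 139 + fixed 172 = 311.
All other subsets cost ≥ 255. Minimum total cost: 254.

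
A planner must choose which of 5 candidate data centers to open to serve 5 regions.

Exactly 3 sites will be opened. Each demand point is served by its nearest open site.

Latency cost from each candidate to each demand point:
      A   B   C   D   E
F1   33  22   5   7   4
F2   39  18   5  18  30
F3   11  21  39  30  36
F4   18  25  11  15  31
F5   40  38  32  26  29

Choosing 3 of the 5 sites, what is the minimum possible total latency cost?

Open {F1, F2, F3}.
  A→F3 11, B→F2 18, C→F1 5, D→F1 7, E→F1 4  ⇒ total 45.
Compare {F1, F3, F4}: total 48.
Compare {F1, F3, F5}: total 48.
No size-3 selection does better; minimum is 45.

45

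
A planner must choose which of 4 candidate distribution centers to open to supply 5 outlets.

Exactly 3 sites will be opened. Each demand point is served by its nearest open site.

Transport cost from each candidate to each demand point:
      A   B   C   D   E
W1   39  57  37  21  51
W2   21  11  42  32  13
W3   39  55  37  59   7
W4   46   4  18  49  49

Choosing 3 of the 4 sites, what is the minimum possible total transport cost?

Open {W1, W2, W4}.
  A→W2 21, B→W4 4, C→W4 18, D→W1 21, E→W2 13  ⇒ total 77.
Compare {W2, W3, W4}: total 82.
Compare {W1, W3, W4}: total 89.
No size-3 selection does better; minimum is 77.

77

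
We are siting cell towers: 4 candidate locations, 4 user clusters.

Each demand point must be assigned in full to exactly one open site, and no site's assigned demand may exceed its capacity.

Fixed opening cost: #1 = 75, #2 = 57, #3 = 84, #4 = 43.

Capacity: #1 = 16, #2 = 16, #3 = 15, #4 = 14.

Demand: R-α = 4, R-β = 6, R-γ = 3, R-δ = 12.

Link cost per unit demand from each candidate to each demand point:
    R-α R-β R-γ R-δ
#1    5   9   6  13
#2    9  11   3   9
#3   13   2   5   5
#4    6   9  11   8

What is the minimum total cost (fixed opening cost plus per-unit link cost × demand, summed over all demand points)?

Open {#3, #4}; cheapest assignment that respects the capacities:
  #3 (cap 15, load 15): R-γ, R-δ — cost 3×5 + 12×5 = 75
  #4 (cap 14, load 10): R-α, R-β — cost 4×6 + 6×9 = 78
  Shipping 153, fixed 127 → total 280.
  Any other capacity-feasible assignment to {#3, #4} ships for at least 153.
Compare {#2, #4}: its best feasible assignment gives total 295.
Compare {#1, #4}: its best feasible assignment gives total 306.
Every other set of open sites that can feasibly serve all demand totals ≥ 295 even under its best assignment. Minimum: 280.

280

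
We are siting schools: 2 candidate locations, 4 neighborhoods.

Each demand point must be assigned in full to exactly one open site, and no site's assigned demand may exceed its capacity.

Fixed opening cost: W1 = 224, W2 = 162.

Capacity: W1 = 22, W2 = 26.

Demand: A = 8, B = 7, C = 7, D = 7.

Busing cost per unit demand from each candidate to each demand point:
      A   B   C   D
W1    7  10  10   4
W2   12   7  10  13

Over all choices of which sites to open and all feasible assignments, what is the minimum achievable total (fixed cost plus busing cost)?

589

Open {W1, W2}; cheapest assignment that respects the capacities:
  W1 (cap 22, load 22): A, C, D — cost 8×7 + 7×10 + 7×4 = 154
  W2 (cap 26, load 7): B — cost 7×7 = 49
  Shipping 203, fixed 386 → total 589.
  Any other capacity-feasible assignment to {W1, W2} ships for at least 203.
Total demand is 29 and no other set of sites has combined capacity ≥ 29, so {W1, W2} is the only feasible choice of open sites. Minimum: 589.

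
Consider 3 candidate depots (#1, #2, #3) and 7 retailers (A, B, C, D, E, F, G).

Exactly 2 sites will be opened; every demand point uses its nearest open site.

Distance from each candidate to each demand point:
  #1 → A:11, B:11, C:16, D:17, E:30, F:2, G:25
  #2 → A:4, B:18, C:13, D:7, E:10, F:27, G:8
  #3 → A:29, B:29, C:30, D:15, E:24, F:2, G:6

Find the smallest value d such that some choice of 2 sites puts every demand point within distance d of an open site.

Open {#1, #2}.
  Farthest demand point is C at distance 13 (to #2); all others are ≤ 13.
With {#2, #3} the worst case is 18.
With {#1, #3} the worst case is 24.
No size-2 selection achieves below 13.

13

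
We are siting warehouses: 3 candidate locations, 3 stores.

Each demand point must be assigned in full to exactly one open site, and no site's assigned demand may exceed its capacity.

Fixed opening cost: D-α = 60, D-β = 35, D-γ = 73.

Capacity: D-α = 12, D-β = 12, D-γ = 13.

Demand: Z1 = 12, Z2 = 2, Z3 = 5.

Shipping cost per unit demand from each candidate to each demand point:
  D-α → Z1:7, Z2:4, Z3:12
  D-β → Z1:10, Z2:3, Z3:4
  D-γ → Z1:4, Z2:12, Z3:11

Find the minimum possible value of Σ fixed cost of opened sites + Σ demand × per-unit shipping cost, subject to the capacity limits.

Open {D-β, D-γ}; cheapest assignment that respects the capacities:
  D-β (cap 12, load 7): Z2, Z3 — cost 2×3 + 5×4 = 26
  D-γ (cap 13, load 12): Z1 — cost 12×4 = 48
  Shipping 74, fixed 108 → total 182.
  Any other capacity-feasible assignment to {D-β, D-γ} ships for at least 74.
Compare {D-α, D-β}: its best feasible assignment gives total 205.
Compare {D-α, D-β, D-γ}: its best feasible assignment gives total 242.
Every other set of open sites that can feasibly serve all demand totals ≥ 205 even under its best assignment. Minimum: 182.

182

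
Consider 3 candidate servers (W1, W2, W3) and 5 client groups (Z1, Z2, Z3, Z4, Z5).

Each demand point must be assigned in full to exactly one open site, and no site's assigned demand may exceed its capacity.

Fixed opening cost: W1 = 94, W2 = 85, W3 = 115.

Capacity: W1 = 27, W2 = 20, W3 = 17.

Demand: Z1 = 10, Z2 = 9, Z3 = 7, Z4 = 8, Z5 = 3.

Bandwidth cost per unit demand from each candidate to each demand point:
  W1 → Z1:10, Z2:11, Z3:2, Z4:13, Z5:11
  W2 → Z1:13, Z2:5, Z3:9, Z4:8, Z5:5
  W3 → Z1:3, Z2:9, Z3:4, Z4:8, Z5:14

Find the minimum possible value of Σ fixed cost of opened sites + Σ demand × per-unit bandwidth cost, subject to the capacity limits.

382

Open {W2, W3}; cheapest assignment that respects the capacities:
  W2 (cap 20, load 20): Z2, Z4, Z5 — cost 9×5 + 8×8 + 3×5 = 124
  W3 (cap 17, load 17): Z1, Z3 — cost 10×3 + 7×4 = 58
  Shipping 182, fixed 200 → total 382.
  Any other capacity-feasible assignment to {W2, W3} ships for at least 182.
Compare {W1, W2}: its best feasible assignment gives total 417.
Compare {W1, W2, W3}: its best feasible assignment gives total 462.
Every other set of open sites that can feasibly serve all demand totals ≥ 417 even under its best assignment. Minimum: 382.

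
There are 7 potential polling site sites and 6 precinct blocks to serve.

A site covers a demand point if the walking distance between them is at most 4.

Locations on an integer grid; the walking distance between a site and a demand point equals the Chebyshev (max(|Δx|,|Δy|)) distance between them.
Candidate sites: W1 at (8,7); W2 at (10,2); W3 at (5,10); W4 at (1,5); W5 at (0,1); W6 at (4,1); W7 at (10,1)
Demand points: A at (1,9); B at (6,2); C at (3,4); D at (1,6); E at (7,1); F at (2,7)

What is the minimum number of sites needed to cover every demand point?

Coverage sets (demand points within 4 of each site):
  W1: {}
  W2: {B, E}
  W3: {A, D, F}
  W4: {A, C, D, F}
  W5: {C}
  W6: {B, C, E}
  W7: {B, E}
No single site covers all 6 demand points.
But {W2, W4} covers everything, so the minimum is 2.

2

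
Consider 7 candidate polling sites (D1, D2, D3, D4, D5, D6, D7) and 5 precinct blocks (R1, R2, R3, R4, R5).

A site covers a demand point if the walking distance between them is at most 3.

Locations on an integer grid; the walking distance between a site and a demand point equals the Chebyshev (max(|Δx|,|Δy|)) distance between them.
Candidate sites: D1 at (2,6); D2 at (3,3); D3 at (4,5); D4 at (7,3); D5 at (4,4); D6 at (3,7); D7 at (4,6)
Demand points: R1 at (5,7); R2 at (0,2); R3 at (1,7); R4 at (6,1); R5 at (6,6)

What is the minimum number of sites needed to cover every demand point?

Coverage sets (demand points within 3 of each site):
  D1: {R1, R3}
  D2: {R2, R4, R5}
  D3: {R1, R3, R5}
  D4: {R4, R5}
  D5: {R1, R3, R4, R5}
  D6: {R1, R3, R5}
  D7: {R1, R3, R5}
No single site covers all 5 demand points.
But {D1, D2} covers everything, so the minimum is 2.

2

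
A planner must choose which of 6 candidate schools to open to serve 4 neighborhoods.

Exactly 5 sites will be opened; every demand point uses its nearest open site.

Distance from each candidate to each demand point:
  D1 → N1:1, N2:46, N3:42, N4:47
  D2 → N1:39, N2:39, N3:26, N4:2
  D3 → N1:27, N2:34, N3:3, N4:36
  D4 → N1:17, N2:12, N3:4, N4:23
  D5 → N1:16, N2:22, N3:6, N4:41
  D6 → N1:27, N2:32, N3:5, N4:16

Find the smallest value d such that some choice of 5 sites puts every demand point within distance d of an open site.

Open {D1, D2, D3, D4, D5}.
  Farthest demand point is N2 at distance 12 (to D4); all others are ≤ 12.
With {D1, D2, D3, D4, D6} the worst case is 12.
With {D1, D2, D4, D5, D6} the worst case is 12.
No size-5 selection achieves below 12.

12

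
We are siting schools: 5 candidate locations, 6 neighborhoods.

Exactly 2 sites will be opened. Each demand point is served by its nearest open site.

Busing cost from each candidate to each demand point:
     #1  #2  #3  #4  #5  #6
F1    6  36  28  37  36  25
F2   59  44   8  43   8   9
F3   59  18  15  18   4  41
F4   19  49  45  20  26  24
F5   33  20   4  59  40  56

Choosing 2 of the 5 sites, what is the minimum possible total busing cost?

Open {F1, F3}.
  #1→F1 6, #2→F3 18, #3→F3 15, #4→F3 18, #5→F3 4, #6→F1 25  ⇒ total 86.
Compare {F3, F4}: total 98.
Compare {F1, F2}: total 104.
No size-2 selection does better; minimum is 86.

86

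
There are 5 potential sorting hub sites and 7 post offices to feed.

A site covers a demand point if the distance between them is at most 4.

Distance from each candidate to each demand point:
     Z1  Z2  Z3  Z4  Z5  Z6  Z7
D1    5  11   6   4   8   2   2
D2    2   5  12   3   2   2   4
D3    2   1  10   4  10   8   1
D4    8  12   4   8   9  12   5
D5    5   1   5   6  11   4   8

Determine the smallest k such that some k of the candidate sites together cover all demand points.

Coverage sets (demand points within 4 of each site):
  D1: {Z4, Z6, Z7}
  D2: {Z1, Z4, Z5, Z6, Z7}
  D3: {Z1, Z2, Z4, Z7}
  D4: {Z3}
  D5: {Z2, Z6}
No 2 sites suffice: every size-2 union leaves at least one demand point uncovered.
But {D2, D3, D4} covers everything, so the minimum is 3.

3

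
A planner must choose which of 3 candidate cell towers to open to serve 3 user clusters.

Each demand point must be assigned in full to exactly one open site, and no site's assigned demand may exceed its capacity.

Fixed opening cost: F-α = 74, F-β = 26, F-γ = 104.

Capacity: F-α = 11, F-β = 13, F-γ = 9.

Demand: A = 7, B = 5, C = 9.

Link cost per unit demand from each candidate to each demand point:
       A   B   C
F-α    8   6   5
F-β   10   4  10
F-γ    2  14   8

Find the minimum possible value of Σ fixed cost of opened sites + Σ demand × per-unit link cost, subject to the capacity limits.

235

Open {F-α, F-β}; cheapest assignment that respects the capacities:
  F-α (cap 11, load 9): C — cost 9×5 = 45
  F-β (cap 13, load 12): A, B — cost 7×10 + 5×4 = 90
  Shipping 135, fixed 100 → total 235.
  Any other capacity-feasible assignment to {F-α, F-β} ships for at least 135.
Compare {F-α, F-β, F-γ}: its best feasible assignment gives total 283.
Compare {F-β, F-γ}: its best feasible assignment gives total 292.
Every other set of open sites that can feasibly serve all demand totals ≥ 283 even under its best assignment. Minimum: 235.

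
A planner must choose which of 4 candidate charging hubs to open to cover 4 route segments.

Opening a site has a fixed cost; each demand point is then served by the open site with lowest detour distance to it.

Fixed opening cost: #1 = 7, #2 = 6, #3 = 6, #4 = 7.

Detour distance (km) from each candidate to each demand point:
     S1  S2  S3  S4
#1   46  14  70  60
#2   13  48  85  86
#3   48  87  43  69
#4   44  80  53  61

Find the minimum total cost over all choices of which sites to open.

149

Open {#1, #2, #3}: assign each demand point to its cheapest open site.
  S1→#2 13, S2→#1 14, S3→#3 43, S4→#1 60
  detour distance 130, fixed 19 → total 149.
Compare {#1, #2, #3, #4}: detour distance 130 + fixed 26 = 156.
Compare {#1, #2, #4}: detour distance 140 + fixed 20 = 160.
Compare {#1, #2}: detour distance 157 + fixed 13 = 170.
All other subsets cost ≥ 156. Minimum total cost: 149.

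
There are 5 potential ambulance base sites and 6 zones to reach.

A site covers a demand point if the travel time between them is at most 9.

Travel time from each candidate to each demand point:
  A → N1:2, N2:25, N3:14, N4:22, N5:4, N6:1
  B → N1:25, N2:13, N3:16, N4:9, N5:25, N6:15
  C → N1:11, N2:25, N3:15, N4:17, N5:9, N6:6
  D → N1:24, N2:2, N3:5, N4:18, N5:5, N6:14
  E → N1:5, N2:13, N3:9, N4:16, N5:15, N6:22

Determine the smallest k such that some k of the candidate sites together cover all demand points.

3

Coverage sets (demand points within 9 of each site):
  A: {N1, N5, N6}
  B: {N4}
  C: {N5, N6}
  D: {N2, N3, N5}
  E: {N1, N3}
No 2 sites suffice: every size-2 union leaves at least one demand point uncovered.
But {A, B, D} covers everything, so the minimum is 3.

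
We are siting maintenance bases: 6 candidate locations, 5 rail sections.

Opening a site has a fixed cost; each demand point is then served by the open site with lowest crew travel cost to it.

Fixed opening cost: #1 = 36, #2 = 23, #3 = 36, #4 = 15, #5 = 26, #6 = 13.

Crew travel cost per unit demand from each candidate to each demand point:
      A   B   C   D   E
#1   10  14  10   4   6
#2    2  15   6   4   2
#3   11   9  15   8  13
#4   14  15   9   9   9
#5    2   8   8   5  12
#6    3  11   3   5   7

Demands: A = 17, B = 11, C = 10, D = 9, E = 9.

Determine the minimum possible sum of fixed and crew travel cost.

268

Open {#2, #5, #6}: assign each demand point to its cheapest open site.
  A→#2 17×2=34, B→#5 11×8=88, C→#6 10×3=30, D→#2 9×4=36, E→#2 9×2=18
  crew travel cost 206, fixed 62 → total 268.
Compare {#2, #6}: crew travel cost 239 + fixed 36 = 275.
Compare {#2, #4, #5, #6}: crew travel cost 206 + fixed 77 = 283.
Compare {#2, #5}: crew travel cost 236 + fixed 49 = 285.
All other subsets cost ≥ 275. Minimum total cost: 268.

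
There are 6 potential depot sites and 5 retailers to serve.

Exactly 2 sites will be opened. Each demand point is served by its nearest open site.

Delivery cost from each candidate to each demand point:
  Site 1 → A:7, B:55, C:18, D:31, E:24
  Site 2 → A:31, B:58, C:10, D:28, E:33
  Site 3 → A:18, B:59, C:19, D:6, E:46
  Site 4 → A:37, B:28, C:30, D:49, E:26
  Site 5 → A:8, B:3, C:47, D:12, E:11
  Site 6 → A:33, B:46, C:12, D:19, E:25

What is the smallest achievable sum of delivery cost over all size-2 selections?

44

Open {Site 2, Site 5}.
  A→Site 5 8, B→Site 5 3, C→Site 2 10, D→Site 5 12, E→Site 5 11  ⇒ total 44.
Compare {Site 5, Site 6}: total 46.
Compare {Site 3, Site 5}: total 47.
No size-2 selection does better; minimum is 44.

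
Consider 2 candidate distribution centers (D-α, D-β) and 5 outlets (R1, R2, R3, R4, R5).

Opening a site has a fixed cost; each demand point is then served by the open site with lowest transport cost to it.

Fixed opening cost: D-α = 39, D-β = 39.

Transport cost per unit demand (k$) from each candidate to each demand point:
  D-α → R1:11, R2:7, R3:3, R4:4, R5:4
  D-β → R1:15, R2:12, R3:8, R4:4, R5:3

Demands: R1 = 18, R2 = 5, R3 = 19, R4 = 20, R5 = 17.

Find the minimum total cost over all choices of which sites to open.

Open {D-α}: assign each demand point to its cheapest open site.
  R1→D-α 18×11=198, R2→D-α 5×7=35, R3→D-α 19×3=57, R4→D-α 20×4=80, R5→D-α 17×4=68
  transport cost 438, fixed 39 → total 477.
Compare {D-α, D-β}: transport cost 421 + fixed 78 = 499.
Compare {D-β}: transport cost 613 + fixed 39 = 652.

477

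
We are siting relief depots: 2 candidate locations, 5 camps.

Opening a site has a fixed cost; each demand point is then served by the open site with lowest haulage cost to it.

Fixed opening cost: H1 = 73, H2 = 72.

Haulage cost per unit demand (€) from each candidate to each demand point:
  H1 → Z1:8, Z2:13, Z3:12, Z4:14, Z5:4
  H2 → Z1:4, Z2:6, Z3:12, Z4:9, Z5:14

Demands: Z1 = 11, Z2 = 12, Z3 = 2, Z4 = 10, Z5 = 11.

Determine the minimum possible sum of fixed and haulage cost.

419

Open {H1, H2}: assign each demand point to its cheapest open site.
  Z1→H2 11×4=44, Z2→H2 12×6=72, Z3→H1 2×12=24, Z4→H2 10×9=90, Z5→H1 11×4=44
  haulage cost 274, fixed 145 → total 419.
Compare {H2}: haulage cost 384 + fixed 72 = 456.
Compare {H1}: haulage cost 452 + fixed 73 = 525.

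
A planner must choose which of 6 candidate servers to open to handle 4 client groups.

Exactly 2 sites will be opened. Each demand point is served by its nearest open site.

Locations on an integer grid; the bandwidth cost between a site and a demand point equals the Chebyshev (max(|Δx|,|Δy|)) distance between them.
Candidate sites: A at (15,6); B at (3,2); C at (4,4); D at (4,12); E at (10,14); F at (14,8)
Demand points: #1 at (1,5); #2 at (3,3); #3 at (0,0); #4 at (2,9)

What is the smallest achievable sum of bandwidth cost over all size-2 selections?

Open {B, D}.
  #1→B 3, #2→B 1, #3→B 3, #4→D 3  ⇒ total 10.
Compare {C, D}: total 11.
Compare {B, C}: total 12.
No size-2 selection does better; minimum is 10.

10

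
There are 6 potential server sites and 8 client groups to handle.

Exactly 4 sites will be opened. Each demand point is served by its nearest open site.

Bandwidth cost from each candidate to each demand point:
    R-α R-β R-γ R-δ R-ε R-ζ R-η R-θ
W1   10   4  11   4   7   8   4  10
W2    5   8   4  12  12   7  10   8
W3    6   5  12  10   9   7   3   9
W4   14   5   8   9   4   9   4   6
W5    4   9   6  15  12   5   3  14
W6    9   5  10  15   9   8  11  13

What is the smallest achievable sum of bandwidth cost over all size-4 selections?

Open {W1, W2, W4, W5}.
  R-α→W5 4, R-β→W1 4, R-γ→W2 4, R-δ→W1 4, R-ε→W4 4, R-ζ→W5 5, R-η→W5 3, R-θ→W4 6  ⇒ total 34.
Compare {W1, W3, W4, W5}: total 36.
Compare {W1, W4, W5, W6}: total 36.
No size-4 selection does better; minimum is 34.

34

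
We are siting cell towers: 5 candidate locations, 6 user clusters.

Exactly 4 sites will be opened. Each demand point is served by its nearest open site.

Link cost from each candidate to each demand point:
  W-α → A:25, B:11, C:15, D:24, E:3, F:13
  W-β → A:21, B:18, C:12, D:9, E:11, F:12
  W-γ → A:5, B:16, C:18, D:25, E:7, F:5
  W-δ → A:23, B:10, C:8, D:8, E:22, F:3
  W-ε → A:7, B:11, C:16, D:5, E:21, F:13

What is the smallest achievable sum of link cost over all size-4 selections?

34

Open {W-α, W-γ, W-δ, W-ε}.
  A→W-γ 5, B→W-δ 10, C→W-δ 8, D→W-ε 5, E→W-α 3, F→W-δ 3  ⇒ total 34.
Compare {W-α, W-β, W-δ, W-ε}: total 36.
Compare {W-α, W-β, W-γ, W-δ}: total 37.
No size-4 selection does better; minimum is 34.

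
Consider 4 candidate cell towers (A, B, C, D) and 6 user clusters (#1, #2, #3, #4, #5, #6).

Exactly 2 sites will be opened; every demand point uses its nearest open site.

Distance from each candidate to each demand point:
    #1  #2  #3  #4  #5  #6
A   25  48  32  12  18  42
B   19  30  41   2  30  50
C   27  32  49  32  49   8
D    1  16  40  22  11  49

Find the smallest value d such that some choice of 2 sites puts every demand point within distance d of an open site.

32

Open {A, C}.
  Farthest demand point is #2 at distance 32 (to C); all others are ≤ 32.
With {C, D} the worst case is 40.
With {B, C} the worst case is 41.
No size-2 selection achieves below 32.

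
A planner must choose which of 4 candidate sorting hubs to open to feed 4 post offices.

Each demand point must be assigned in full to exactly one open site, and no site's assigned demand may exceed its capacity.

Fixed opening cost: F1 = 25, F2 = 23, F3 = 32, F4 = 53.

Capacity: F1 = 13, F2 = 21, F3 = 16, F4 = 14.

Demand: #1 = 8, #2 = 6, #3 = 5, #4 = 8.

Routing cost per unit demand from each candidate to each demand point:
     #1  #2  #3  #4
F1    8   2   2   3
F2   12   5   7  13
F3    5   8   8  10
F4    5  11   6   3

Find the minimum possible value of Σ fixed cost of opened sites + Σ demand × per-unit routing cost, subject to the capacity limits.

Open {F1, F3}; cheapest assignment that respects the capacities:
  F1 (cap 13, load 13): #3, #4 — cost 5×2 + 8×3 = 34
  F3 (cap 16, load 14): #1, #2 — cost 8×5 + 6×8 = 88
  Shipping 122, fixed 57 → total 179.
  Any other capacity-feasible assignment to {F1, F3} ships for at least 122.
Compare {F1, F2, F3}: its best feasible assignment gives total 184.
Compare {F1, F3, F4}: its best feasible assignment gives total 196.
Every other set of open sites that can feasibly serve all demand totals ≥ 184 even under its best assignment. Minimum: 179.

179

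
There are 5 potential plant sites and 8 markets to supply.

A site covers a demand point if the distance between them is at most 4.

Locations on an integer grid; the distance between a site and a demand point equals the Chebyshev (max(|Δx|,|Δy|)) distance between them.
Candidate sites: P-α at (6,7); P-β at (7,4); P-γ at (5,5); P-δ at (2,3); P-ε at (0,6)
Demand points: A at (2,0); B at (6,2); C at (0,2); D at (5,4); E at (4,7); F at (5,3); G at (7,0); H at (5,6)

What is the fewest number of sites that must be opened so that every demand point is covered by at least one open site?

2

Coverage sets (demand points within 4 of each site):
  P-α: {D, E, F, H}
  P-β: {B, D, E, F, G, H}
  P-γ: {B, D, E, F, H}
  P-δ: {A, B, C, D, E, F, H}
  P-ε: {C, E}
No single site covers all 8 demand points.
But {P-β, P-δ} covers everything, so the minimum is 2.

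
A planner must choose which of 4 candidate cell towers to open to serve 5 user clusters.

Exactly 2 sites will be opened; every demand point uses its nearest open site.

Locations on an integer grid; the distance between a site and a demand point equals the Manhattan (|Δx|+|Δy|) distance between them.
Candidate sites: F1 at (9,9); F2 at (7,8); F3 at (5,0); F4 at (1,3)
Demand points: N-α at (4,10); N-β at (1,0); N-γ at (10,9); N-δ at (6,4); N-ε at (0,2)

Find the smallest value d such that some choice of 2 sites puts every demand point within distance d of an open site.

Open {F2, F4}.
  Farthest demand point is N-α at distance 5 (to F2); all others are ≤ 5.
With {F1, F4} the worst case is 6.
With {F1, F3} the worst case is 7.
No size-2 selection achieves below 5.

5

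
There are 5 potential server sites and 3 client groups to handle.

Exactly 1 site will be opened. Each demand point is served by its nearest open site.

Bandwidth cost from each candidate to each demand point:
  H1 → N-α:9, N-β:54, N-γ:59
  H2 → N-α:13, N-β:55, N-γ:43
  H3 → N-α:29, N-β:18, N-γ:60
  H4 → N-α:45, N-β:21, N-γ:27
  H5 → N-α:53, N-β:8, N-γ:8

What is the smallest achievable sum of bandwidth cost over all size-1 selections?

69

Open {H5}.
  N-α→H5 53, N-β→H5 8, N-γ→H5 8  ⇒ total 69.
Compare {H4}: total 93.
Compare {H3}: total 107.
No size-1 selection does better; minimum is 69.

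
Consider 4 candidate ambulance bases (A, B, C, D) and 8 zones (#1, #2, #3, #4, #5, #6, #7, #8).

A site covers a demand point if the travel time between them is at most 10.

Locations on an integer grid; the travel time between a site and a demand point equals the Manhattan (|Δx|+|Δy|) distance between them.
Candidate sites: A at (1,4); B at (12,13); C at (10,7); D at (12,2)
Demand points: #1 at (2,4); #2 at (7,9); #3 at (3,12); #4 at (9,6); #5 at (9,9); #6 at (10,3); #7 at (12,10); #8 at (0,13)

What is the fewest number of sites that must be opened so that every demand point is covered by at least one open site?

Coverage sets (demand points within 10 of each site):
  A: {#1, #3, #4, #6, #8}
  B: {#2, #3, #4, #5, #7}
  C: {#2, #4, #5, #6, #7}
  D: {#4, #5, #6, #7}
No single site covers all 8 demand points.
But {A, B} covers everything, so the minimum is 2.

2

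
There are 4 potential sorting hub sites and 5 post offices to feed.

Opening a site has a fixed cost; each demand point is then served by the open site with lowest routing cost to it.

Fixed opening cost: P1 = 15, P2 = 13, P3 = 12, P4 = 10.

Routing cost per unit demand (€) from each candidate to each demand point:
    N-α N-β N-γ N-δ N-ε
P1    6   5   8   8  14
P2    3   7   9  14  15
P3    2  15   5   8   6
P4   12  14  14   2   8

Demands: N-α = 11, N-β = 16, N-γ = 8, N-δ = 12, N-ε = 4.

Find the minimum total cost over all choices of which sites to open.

227

Open {P1, P3, P4}: assign each demand point to its cheapest open site.
  N-α→P3 11×2=22, N-β→P1 16×5=80, N-γ→P3 8×5=40, N-δ→P4 12×2=24, N-ε→P3 4×6=24
  routing cost 190, fixed 37 → total 227.
Compare {P1, P2, P3, P4}: routing cost 190 + fixed 50 = 240.
Compare {P2, P3, P4}: routing cost 222 + fixed 35 = 257.
Compare {P1, P2, P4}: routing cost 233 + fixed 38 = 271.
All other subsets cost ≥ 240. Minimum total cost: 227.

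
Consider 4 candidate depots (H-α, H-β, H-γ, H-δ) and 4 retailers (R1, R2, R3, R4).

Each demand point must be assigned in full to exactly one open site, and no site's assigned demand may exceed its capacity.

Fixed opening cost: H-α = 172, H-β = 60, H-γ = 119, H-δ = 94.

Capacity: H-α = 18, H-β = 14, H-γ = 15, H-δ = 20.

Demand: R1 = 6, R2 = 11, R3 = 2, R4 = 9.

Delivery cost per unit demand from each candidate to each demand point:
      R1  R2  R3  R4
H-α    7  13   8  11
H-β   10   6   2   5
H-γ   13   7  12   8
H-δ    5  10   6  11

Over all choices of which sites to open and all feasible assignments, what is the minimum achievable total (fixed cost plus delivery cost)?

Open {H-β, H-δ}; cheapest assignment that respects the capacities:
  H-β (cap 14, load 11): R3, R4 — cost 2×2 + 9×5 = 49
  H-δ (cap 20, load 17): R1, R2 — cost 6×5 + 11×10 = 140
  Shipping 189, fixed 154 → total 343.
  Any other capacity-feasible assignment to {H-β, H-δ} ships for at least 189.
Compare {H-β, H-γ}: its best feasible assignment gives total 399.
Compare {H-β, H-γ, H-δ}: its best feasible assignment gives total 429.
Every other set of open sites that can feasibly serve all demand totals ≥ 399 even under its best assignment. Minimum: 343.

343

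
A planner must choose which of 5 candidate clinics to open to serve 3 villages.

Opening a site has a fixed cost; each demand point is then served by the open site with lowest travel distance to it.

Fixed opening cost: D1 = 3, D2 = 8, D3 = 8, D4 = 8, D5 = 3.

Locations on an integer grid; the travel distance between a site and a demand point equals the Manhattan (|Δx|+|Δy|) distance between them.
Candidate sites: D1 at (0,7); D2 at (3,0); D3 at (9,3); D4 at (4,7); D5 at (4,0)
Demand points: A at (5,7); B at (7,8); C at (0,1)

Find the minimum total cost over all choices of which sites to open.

Open {D4, D5}: assign each demand point to its cheapest open site.
  A→D4 1, B→D4 4, C→D5 5
  travel distance 10, fixed 11 → total 21.
Compare {D1}: travel distance 19 + fixed 3 = 22.
Compare {D1, D4}: travel distance 11 + fixed 11 = 22.
Compare {D4}: travel distance 15 + fixed 8 = 23.
All other subsets cost ≥ 22. Minimum total cost: 21.

21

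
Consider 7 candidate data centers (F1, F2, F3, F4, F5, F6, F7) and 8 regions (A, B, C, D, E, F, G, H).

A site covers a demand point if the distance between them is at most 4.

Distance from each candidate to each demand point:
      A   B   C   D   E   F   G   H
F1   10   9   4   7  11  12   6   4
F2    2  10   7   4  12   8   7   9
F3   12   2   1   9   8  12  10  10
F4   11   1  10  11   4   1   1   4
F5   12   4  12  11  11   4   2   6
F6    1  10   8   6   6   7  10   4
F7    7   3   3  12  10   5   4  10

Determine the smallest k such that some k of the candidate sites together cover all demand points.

Coverage sets (demand points within 4 of each site):
  F1: {C, H}
  F2: {A, D}
  F3: {B, C}
  F4: {B, E, F, G, H}
  F5: {B, F, G}
  F6: {A, H}
  F7: {B, C, G}
No 2 sites suffice: every size-2 union leaves at least one demand point uncovered.
But {F1, F2, F4} covers everything, so the minimum is 3.

3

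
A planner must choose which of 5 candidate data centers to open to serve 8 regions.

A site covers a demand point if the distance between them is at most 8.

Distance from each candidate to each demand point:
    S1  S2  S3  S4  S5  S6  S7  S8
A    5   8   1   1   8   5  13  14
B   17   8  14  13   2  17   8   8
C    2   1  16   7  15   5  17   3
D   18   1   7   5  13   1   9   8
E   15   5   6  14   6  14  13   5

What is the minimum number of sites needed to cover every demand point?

Coverage sets (demand points within 8 of each site):
  A: {S1, S2, S3, S4, S5, S6}
  B: {S2, S5, S7, S8}
  C: {S1, S2, S4, S6, S8}
  D: {S2, S3, S4, S6, S8}
  E: {S2, S3, S5, S8}
No single site covers all 8 demand points.
But {A, B} covers everything, so the minimum is 2.

2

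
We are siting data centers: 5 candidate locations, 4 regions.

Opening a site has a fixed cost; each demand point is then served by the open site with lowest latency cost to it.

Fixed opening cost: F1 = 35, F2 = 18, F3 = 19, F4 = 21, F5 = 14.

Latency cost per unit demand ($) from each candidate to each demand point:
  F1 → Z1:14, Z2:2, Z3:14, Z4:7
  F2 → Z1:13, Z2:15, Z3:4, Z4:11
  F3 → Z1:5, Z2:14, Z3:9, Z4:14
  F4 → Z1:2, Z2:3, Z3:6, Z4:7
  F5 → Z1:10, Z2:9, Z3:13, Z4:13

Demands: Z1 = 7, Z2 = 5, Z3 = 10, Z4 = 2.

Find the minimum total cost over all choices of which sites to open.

122

Open {F2, F4}: assign each demand point to its cheapest open site.
  Z1→F4 7×2=14, Z2→F4 5×3=15, Z3→F2 10×4=40, Z4→F4 2×7=14
  latency cost 83, fixed 39 → total 122.
Compare {F4}: latency cost 103 + fixed 21 = 124.
Compare {F2, F4, F5}: latency cost 83 + fixed 53 = 136.
Compare {F4, F5}: latency cost 103 + fixed 35 = 138.
All other subsets cost ≥ 124. Minimum total cost: 122.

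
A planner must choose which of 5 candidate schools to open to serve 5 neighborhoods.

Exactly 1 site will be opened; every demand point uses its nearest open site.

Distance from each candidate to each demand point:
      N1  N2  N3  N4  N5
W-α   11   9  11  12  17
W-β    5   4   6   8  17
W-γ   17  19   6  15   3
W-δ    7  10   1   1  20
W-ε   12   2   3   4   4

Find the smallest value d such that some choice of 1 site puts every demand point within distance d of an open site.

Open {W-ε}.
  Farthest demand point is N1 at distance 12 (to W-ε); all others are ≤ 12.
With {W-α} the worst case is 17.
With {W-β} the worst case is 17.
No size-1 selection achieves below 12.

12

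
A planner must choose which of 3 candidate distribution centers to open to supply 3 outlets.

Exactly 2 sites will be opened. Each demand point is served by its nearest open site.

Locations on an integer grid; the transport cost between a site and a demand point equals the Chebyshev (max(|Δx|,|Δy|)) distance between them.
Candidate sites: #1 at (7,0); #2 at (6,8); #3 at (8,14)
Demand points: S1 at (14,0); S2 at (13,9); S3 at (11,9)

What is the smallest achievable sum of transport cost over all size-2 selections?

17

Open {#1, #3}.
  S1→#1 7, S2→#3 5, S3→#3 5  ⇒ total 17.
Compare {#2, #3}: total 18.
Compare {#1, #2}: total 19.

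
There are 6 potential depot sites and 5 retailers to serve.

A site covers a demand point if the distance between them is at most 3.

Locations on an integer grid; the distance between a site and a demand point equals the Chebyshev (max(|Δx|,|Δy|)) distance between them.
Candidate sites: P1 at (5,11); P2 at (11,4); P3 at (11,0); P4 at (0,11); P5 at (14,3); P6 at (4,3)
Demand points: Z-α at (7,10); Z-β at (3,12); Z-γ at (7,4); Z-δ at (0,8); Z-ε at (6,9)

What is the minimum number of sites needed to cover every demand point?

Coverage sets (demand points within 3 of each site):
  P1: {Z-α, Z-β, Z-ε}
  P2: {}
  P3: {}
  P4: {Z-β, Z-δ}
  P5: {}
  P6: {Z-γ}
No 2 sites suffice: every size-2 union leaves at least one demand point uncovered.
But {P1, P4, P6} covers everything, so the minimum is 3.

3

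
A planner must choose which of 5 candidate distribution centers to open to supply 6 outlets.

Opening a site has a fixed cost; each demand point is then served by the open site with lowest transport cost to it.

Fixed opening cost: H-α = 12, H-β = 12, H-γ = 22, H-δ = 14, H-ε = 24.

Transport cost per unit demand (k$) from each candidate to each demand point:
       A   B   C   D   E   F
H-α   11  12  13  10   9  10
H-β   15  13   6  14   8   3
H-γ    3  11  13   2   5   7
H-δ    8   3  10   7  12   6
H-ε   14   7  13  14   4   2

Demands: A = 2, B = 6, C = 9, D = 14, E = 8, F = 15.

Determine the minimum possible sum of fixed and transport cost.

Open {H-β, H-γ, H-δ}: assign each demand point to its cheapest open site.
  A→H-γ 2×3=6, B→H-δ 6×3=18, C→H-β 9×6=54, D→H-γ 14×2=28, E→H-γ 8×5=40, F→H-β 15×3=45
  transport cost 191, fixed 48 → total 239.
Compare {H-β, H-γ, H-δ, H-ε}: transport cost 168 + fixed 72 = 240.
Compare {H-β, H-γ, H-ε}: transport cost 192 + fixed 58 = 250.
Compare {H-α, H-β, H-γ, H-δ}: transport cost 191 + fixed 60 = 251.
All other subsets cost ≥ 240. Minimum total cost: 239.

239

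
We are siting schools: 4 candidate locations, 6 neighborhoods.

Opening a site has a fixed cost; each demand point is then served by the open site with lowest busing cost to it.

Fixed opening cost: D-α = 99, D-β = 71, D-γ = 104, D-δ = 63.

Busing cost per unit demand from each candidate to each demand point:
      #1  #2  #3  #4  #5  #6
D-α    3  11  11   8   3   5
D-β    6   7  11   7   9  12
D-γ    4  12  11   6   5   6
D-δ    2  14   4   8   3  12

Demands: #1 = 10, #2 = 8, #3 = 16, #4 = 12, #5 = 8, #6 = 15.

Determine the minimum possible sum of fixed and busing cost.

Open {D-α, D-δ}: assign each demand point to its cheapest open site.
  #1→D-δ 10×2=20, #2→D-α 8×11=88, #3→D-δ 16×4=64, #4→D-α 12×8=96, #5→D-α 8×3=24, #6→D-α 15×5=75
  busing cost 367, fixed 162 → total 529.
Compare {D-γ, D-δ}: busing cost 366 + fixed 167 = 533.
Compare {D-α, D-β, D-δ}: busing cost 323 + fixed 233 = 556.
Compare {D-δ}: busing cost 496 + fixed 63 = 559.
All other subsets cost ≥ 533. Minimum total cost: 529.

529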